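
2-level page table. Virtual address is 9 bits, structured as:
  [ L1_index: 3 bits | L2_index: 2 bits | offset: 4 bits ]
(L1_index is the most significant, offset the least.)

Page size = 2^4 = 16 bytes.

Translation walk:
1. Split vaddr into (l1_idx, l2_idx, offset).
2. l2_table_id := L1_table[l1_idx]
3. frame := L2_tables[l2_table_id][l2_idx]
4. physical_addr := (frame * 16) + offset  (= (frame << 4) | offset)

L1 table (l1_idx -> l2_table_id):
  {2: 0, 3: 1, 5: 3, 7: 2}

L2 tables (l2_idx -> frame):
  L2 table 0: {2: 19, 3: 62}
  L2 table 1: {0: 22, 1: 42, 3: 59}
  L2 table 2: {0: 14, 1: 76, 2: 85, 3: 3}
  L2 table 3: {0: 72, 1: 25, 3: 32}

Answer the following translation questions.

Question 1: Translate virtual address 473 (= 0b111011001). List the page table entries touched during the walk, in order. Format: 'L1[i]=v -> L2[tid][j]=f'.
Answer: L1[7]=2 -> L2[2][1]=76

Derivation:
vaddr = 473 = 0b111011001
Split: l1_idx=7, l2_idx=1, offset=9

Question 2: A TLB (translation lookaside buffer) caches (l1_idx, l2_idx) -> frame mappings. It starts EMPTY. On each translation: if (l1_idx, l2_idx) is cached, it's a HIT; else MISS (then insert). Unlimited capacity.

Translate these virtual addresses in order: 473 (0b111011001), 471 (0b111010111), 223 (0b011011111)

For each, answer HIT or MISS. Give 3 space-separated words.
Answer: MISS HIT MISS

Derivation:
vaddr=473: (7,1) not in TLB -> MISS, insert
vaddr=471: (7,1) in TLB -> HIT
vaddr=223: (3,1) not in TLB -> MISS, insert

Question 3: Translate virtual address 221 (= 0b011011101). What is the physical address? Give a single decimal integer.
Answer: 685

Derivation:
vaddr = 221 = 0b011011101
Split: l1_idx=3, l2_idx=1, offset=13
L1[3] = 1
L2[1][1] = 42
paddr = 42 * 16 + 13 = 685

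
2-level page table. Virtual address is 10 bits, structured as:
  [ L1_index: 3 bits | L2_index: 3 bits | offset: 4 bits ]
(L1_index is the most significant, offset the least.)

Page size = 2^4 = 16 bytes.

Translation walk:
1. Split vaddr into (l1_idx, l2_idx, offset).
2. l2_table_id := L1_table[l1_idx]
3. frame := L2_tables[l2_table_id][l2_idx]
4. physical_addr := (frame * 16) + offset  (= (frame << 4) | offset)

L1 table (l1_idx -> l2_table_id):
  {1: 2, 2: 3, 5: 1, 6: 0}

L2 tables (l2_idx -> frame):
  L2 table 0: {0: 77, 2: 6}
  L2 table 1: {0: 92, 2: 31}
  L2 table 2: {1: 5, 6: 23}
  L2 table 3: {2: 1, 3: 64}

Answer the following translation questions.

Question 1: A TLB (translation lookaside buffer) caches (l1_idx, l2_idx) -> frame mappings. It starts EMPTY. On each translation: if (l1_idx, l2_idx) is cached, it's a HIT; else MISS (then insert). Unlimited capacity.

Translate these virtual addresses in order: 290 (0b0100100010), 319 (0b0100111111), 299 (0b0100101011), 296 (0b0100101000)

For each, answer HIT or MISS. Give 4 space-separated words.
vaddr=290: (2,2) not in TLB -> MISS, insert
vaddr=319: (2,3) not in TLB -> MISS, insert
vaddr=299: (2,2) in TLB -> HIT
vaddr=296: (2,2) in TLB -> HIT

Answer: MISS MISS HIT HIT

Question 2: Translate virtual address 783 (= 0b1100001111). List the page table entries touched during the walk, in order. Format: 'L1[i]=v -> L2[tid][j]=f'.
vaddr = 783 = 0b1100001111
Split: l1_idx=6, l2_idx=0, offset=15

Answer: L1[6]=0 -> L2[0][0]=77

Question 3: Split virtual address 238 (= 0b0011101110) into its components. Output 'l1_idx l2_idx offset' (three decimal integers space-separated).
Answer: 1 6 14

Derivation:
vaddr = 238 = 0b0011101110
  top 3 bits -> l1_idx = 1
  next 3 bits -> l2_idx = 6
  bottom 4 bits -> offset = 14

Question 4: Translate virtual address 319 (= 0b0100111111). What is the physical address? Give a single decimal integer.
Answer: 1039

Derivation:
vaddr = 319 = 0b0100111111
Split: l1_idx=2, l2_idx=3, offset=15
L1[2] = 3
L2[3][3] = 64
paddr = 64 * 16 + 15 = 1039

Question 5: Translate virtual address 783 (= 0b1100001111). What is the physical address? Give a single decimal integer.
Answer: 1247

Derivation:
vaddr = 783 = 0b1100001111
Split: l1_idx=6, l2_idx=0, offset=15
L1[6] = 0
L2[0][0] = 77
paddr = 77 * 16 + 15 = 1247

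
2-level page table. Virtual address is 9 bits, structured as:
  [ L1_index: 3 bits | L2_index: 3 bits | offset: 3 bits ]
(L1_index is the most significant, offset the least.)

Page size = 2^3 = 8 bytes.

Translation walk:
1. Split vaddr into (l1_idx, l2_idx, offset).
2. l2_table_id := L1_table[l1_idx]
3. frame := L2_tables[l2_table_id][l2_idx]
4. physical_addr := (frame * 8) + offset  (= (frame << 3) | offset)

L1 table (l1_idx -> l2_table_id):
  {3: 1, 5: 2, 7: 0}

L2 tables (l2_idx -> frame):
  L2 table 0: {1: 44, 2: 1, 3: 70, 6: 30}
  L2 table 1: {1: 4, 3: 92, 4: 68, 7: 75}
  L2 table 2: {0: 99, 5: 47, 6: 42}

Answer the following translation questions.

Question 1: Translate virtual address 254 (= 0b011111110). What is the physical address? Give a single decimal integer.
Answer: 606

Derivation:
vaddr = 254 = 0b011111110
Split: l1_idx=3, l2_idx=7, offset=6
L1[3] = 1
L2[1][7] = 75
paddr = 75 * 8 + 6 = 606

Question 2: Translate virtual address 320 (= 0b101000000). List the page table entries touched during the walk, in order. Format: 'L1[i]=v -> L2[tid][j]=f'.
Answer: L1[5]=2 -> L2[2][0]=99

Derivation:
vaddr = 320 = 0b101000000
Split: l1_idx=5, l2_idx=0, offset=0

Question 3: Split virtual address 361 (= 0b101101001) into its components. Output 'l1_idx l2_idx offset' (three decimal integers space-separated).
vaddr = 361 = 0b101101001
  top 3 bits -> l1_idx = 5
  next 3 bits -> l2_idx = 5
  bottom 3 bits -> offset = 1

Answer: 5 5 1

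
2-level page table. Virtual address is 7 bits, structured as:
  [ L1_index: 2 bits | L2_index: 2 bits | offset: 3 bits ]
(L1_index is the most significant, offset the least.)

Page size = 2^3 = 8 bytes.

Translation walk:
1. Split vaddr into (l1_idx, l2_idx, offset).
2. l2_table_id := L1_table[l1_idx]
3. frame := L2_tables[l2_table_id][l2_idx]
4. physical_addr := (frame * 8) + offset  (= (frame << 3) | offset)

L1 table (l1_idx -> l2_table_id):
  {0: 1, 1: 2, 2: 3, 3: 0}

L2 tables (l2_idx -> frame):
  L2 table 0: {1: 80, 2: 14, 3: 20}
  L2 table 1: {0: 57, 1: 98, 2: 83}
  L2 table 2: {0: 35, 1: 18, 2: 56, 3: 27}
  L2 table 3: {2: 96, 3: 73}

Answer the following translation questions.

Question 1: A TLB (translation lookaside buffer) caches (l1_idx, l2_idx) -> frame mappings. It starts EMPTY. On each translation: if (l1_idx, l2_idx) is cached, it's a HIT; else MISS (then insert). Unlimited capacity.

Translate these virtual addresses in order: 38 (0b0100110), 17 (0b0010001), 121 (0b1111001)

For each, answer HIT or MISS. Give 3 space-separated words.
vaddr=38: (1,0) not in TLB -> MISS, insert
vaddr=17: (0,2) not in TLB -> MISS, insert
vaddr=121: (3,3) not in TLB -> MISS, insert

Answer: MISS MISS MISS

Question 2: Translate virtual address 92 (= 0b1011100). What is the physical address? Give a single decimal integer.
Answer: 588

Derivation:
vaddr = 92 = 0b1011100
Split: l1_idx=2, l2_idx=3, offset=4
L1[2] = 3
L2[3][3] = 73
paddr = 73 * 8 + 4 = 588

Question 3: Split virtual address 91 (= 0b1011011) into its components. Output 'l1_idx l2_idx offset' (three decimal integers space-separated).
vaddr = 91 = 0b1011011
  top 2 bits -> l1_idx = 2
  next 2 bits -> l2_idx = 3
  bottom 3 bits -> offset = 3

Answer: 2 3 3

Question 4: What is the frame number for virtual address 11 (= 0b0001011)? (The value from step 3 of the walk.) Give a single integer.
Answer: 98

Derivation:
vaddr = 11: l1_idx=0, l2_idx=1
L1[0] = 1; L2[1][1] = 98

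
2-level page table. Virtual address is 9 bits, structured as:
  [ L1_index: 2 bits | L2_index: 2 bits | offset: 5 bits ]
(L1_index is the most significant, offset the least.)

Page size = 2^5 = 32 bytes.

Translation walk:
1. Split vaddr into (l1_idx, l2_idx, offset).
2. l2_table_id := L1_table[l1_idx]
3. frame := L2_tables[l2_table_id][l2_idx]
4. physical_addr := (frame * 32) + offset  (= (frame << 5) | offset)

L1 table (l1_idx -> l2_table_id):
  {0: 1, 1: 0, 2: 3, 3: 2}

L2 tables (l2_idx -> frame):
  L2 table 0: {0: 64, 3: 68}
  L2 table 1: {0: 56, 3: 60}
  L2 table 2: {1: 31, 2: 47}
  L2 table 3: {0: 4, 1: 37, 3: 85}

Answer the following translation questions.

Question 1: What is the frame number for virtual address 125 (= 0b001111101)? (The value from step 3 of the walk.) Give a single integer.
vaddr = 125: l1_idx=0, l2_idx=3
L1[0] = 1; L2[1][3] = 60

Answer: 60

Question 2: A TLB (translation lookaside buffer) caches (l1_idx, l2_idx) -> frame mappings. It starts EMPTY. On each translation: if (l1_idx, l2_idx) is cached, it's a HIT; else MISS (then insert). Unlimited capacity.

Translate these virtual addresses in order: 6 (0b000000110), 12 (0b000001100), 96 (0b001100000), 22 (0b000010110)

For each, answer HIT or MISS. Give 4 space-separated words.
vaddr=6: (0,0) not in TLB -> MISS, insert
vaddr=12: (0,0) in TLB -> HIT
vaddr=96: (0,3) not in TLB -> MISS, insert
vaddr=22: (0,0) in TLB -> HIT

Answer: MISS HIT MISS HIT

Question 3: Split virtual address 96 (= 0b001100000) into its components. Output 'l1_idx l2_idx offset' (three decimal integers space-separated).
vaddr = 96 = 0b001100000
  top 2 bits -> l1_idx = 0
  next 2 bits -> l2_idx = 3
  bottom 5 bits -> offset = 0

Answer: 0 3 0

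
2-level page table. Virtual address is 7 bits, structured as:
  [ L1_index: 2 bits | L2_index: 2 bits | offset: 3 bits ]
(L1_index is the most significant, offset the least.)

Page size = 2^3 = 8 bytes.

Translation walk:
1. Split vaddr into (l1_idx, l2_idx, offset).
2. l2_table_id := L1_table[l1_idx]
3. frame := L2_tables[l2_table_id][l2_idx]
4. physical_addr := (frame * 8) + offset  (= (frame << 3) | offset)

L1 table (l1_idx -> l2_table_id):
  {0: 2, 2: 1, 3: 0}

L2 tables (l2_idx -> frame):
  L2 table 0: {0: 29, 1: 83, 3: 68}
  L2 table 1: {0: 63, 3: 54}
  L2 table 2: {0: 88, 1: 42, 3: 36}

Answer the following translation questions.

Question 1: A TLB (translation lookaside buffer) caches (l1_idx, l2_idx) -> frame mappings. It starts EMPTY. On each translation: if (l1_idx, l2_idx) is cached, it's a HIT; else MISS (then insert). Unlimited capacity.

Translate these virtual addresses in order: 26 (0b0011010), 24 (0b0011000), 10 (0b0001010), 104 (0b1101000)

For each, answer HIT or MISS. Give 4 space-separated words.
vaddr=26: (0,3) not in TLB -> MISS, insert
vaddr=24: (0,3) in TLB -> HIT
vaddr=10: (0,1) not in TLB -> MISS, insert
vaddr=104: (3,1) not in TLB -> MISS, insert

Answer: MISS HIT MISS MISS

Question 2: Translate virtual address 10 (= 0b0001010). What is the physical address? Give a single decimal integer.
vaddr = 10 = 0b0001010
Split: l1_idx=0, l2_idx=1, offset=2
L1[0] = 2
L2[2][1] = 42
paddr = 42 * 8 + 2 = 338

Answer: 338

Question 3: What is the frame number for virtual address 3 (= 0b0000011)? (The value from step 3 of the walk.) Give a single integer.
Answer: 88

Derivation:
vaddr = 3: l1_idx=0, l2_idx=0
L1[0] = 2; L2[2][0] = 88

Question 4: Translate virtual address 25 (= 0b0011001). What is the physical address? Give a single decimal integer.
vaddr = 25 = 0b0011001
Split: l1_idx=0, l2_idx=3, offset=1
L1[0] = 2
L2[2][3] = 36
paddr = 36 * 8 + 1 = 289

Answer: 289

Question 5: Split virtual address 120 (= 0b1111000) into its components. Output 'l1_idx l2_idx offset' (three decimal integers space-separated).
vaddr = 120 = 0b1111000
  top 2 bits -> l1_idx = 3
  next 2 bits -> l2_idx = 3
  bottom 3 bits -> offset = 0

Answer: 3 3 0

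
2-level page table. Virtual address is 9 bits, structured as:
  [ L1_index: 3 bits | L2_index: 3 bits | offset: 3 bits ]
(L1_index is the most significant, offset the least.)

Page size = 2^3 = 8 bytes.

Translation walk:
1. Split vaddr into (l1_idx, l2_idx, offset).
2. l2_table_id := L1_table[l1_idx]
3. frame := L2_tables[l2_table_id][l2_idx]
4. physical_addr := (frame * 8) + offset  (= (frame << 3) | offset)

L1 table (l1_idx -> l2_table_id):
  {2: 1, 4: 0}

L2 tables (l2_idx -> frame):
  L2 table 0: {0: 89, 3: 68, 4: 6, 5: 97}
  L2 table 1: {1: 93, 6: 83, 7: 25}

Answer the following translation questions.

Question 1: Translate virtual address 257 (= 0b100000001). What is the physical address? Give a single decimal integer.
vaddr = 257 = 0b100000001
Split: l1_idx=4, l2_idx=0, offset=1
L1[4] = 0
L2[0][0] = 89
paddr = 89 * 8 + 1 = 713

Answer: 713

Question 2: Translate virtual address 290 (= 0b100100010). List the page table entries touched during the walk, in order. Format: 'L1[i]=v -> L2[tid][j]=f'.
Answer: L1[4]=0 -> L2[0][4]=6

Derivation:
vaddr = 290 = 0b100100010
Split: l1_idx=4, l2_idx=4, offset=2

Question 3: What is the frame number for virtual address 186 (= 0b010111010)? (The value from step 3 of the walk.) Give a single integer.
vaddr = 186: l1_idx=2, l2_idx=7
L1[2] = 1; L2[1][7] = 25

Answer: 25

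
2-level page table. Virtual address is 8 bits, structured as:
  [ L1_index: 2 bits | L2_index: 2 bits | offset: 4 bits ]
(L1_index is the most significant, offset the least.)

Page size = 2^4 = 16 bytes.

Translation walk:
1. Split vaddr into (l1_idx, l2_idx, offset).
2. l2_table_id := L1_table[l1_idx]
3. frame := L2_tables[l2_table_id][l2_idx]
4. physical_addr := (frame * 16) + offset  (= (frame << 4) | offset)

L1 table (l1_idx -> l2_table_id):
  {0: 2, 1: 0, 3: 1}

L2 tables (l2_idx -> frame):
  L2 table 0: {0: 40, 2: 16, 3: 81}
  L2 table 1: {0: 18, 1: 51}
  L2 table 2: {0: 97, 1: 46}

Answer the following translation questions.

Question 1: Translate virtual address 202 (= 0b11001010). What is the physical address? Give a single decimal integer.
vaddr = 202 = 0b11001010
Split: l1_idx=3, l2_idx=0, offset=10
L1[3] = 1
L2[1][0] = 18
paddr = 18 * 16 + 10 = 298

Answer: 298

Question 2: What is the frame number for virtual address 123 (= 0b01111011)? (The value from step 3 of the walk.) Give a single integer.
Answer: 81

Derivation:
vaddr = 123: l1_idx=1, l2_idx=3
L1[1] = 0; L2[0][3] = 81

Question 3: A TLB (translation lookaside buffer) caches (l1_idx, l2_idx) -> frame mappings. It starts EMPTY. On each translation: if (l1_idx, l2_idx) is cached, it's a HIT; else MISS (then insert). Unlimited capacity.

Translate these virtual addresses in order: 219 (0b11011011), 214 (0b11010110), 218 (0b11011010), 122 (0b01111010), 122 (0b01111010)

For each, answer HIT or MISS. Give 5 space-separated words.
vaddr=219: (3,1) not in TLB -> MISS, insert
vaddr=214: (3,1) in TLB -> HIT
vaddr=218: (3,1) in TLB -> HIT
vaddr=122: (1,3) not in TLB -> MISS, insert
vaddr=122: (1,3) in TLB -> HIT

Answer: MISS HIT HIT MISS HIT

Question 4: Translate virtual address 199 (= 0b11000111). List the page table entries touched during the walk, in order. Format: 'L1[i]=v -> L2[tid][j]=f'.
vaddr = 199 = 0b11000111
Split: l1_idx=3, l2_idx=0, offset=7

Answer: L1[3]=1 -> L2[1][0]=18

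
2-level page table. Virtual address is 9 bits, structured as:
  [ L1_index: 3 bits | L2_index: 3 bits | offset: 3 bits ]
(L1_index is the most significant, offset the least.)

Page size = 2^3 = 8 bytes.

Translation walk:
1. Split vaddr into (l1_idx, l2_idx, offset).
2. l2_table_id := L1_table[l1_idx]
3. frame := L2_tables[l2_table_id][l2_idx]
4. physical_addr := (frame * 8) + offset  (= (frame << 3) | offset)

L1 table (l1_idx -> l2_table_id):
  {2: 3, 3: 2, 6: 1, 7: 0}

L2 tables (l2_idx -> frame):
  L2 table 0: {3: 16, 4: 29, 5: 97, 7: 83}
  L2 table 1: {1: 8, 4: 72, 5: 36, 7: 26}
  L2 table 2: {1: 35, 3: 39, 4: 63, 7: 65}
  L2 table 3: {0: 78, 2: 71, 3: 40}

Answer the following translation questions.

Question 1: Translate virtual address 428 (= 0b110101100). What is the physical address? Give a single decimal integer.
vaddr = 428 = 0b110101100
Split: l1_idx=6, l2_idx=5, offset=4
L1[6] = 1
L2[1][5] = 36
paddr = 36 * 8 + 4 = 292

Answer: 292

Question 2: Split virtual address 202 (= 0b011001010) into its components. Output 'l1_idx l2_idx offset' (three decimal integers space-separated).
vaddr = 202 = 0b011001010
  top 3 bits -> l1_idx = 3
  next 3 bits -> l2_idx = 1
  bottom 3 bits -> offset = 2

Answer: 3 1 2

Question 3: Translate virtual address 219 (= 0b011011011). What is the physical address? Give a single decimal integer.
vaddr = 219 = 0b011011011
Split: l1_idx=3, l2_idx=3, offset=3
L1[3] = 2
L2[2][3] = 39
paddr = 39 * 8 + 3 = 315

Answer: 315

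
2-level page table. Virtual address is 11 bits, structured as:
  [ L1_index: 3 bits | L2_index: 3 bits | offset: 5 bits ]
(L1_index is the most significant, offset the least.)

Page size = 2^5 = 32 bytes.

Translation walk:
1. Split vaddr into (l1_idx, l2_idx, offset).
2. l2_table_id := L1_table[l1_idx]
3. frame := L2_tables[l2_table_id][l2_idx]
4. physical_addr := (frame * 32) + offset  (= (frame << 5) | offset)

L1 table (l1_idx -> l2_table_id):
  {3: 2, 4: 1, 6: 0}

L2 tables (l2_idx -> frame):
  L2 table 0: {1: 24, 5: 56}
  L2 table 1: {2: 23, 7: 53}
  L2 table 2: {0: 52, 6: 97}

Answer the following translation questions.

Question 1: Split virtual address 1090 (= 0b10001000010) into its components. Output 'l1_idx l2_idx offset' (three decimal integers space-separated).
Answer: 4 2 2

Derivation:
vaddr = 1090 = 0b10001000010
  top 3 bits -> l1_idx = 4
  next 3 bits -> l2_idx = 2
  bottom 5 bits -> offset = 2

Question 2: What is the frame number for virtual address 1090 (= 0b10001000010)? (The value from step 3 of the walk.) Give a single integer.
Answer: 23

Derivation:
vaddr = 1090: l1_idx=4, l2_idx=2
L1[4] = 1; L2[1][2] = 23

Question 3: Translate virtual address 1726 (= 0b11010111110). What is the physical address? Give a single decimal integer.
Answer: 1822

Derivation:
vaddr = 1726 = 0b11010111110
Split: l1_idx=6, l2_idx=5, offset=30
L1[6] = 0
L2[0][5] = 56
paddr = 56 * 32 + 30 = 1822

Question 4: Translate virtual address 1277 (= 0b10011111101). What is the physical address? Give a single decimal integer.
Answer: 1725

Derivation:
vaddr = 1277 = 0b10011111101
Split: l1_idx=4, l2_idx=7, offset=29
L1[4] = 1
L2[1][7] = 53
paddr = 53 * 32 + 29 = 1725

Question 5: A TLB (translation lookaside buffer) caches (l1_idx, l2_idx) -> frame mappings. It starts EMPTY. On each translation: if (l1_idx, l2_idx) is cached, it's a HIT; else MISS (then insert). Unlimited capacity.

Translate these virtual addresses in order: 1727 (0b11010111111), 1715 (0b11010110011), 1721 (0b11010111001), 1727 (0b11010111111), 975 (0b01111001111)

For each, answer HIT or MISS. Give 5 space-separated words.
vaddr=1727: (6,5) not in TLB -> MISS, insert
vaddr=1715: (6,5) in TLB -> HIT
vaddr=1721: (6,5) in TLB -> HIT
vaddr=1727: (6,5) in TLB -> HIT
vaddr=975: (3,6) not in TLB -> MISS, insert

Answer: MISS HIT HIT HIT MISS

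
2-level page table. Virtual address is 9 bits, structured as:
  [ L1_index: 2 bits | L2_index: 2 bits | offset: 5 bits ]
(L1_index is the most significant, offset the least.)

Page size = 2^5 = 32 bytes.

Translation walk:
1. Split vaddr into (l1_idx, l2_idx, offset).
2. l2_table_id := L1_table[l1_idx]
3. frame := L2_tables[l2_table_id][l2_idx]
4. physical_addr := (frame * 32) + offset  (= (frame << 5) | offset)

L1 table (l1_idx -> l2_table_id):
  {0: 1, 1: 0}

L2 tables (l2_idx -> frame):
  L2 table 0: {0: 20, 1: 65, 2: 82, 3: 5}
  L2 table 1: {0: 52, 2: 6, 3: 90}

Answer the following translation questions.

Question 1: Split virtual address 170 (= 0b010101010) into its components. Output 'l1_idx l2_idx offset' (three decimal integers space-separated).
Answer: 1 1 10

Derivation:
vaddr = 170 = 0b010101010
  top 2 bits -> l1_idx = 1
  next 2 bits -> l2_idx = 1
  bottom 5 bits -> offset = 10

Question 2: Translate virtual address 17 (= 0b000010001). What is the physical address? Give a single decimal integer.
vaddr = 17 = 0b000010001
Split: l1_idx=0, l2_idx=0, offset=17
L1[0] = 1
L2[1][0] = 52
paddr = 52 * 32 + 17 = 1681

Answer: 1681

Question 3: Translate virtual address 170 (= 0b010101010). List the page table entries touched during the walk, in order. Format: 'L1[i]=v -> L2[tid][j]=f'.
vaddr = 170 = 0b010101010
Split: l1_idx=1, l2_idx=1, offset=10

Answer: L1[1]=0 -> L2[0][1]=65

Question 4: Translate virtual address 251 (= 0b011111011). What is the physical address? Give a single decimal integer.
vaddr = 251 = 0b011111011
Split: l1_idx=1, l2_idx=3, offset=27
L1[1] = 0
L2[0][3] = 5
paddr = 5 * 32 + 27 = 187

Answer: 187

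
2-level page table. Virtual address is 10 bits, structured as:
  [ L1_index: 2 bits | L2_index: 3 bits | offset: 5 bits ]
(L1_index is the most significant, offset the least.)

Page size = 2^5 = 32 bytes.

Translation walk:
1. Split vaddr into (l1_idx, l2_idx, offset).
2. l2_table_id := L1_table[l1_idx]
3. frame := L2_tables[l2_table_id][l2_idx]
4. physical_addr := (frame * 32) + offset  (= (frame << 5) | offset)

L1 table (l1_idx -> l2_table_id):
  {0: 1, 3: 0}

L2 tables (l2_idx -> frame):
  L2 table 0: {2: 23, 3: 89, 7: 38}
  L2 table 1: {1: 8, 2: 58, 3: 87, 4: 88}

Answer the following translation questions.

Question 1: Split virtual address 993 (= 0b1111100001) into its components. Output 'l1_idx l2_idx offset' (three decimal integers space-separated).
Answer: 3 7 1

Derivation:
vaddr = 993 = 0b1111100001
  top 2 bits -> l1_idx = 3
  next 3 bits -> l2_idx = 7
  bottom 5 bits -> offset = 1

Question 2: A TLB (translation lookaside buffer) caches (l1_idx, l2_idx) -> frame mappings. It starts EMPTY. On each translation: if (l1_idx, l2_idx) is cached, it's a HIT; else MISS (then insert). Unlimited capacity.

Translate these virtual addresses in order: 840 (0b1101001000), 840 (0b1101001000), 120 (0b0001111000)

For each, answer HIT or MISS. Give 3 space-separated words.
Answer: MISS HIT MISS

Derivation:
vaddr=840: (3,2) not in TLB -> MISS, insert
vaddr=840: (3,2) in TLB -> HIT
vaddr=120: (0,3) not in TLB -> MISS, insert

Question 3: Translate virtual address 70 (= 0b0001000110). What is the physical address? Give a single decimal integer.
Answer: 1862

Derivation:
vaddr = 70 = 0b0001000110
Split: l1_idx=0, l2_idx=2, offset=6
L1[0] = 1
L2[1][2] = 58
paddr = 58 * 32 + 6 = 1862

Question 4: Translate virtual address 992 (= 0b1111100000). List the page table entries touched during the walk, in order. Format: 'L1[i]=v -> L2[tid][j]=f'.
vaddr = 992 = 0b1111100000
Split: l1_idx=3, l2_idx=7, offset=0

Answer: L1[3]=0 -> L2[0][7]=38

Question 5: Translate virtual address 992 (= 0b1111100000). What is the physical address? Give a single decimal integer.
Answer: 1216

Derivation:
vaddr = 992 = 0b1111100000
Split: l1_idx=3, l2_idx=7, offset=0
L1[3] = 0
L2[0][7] = 38
paddr = 38 * 32 + 0 = 1216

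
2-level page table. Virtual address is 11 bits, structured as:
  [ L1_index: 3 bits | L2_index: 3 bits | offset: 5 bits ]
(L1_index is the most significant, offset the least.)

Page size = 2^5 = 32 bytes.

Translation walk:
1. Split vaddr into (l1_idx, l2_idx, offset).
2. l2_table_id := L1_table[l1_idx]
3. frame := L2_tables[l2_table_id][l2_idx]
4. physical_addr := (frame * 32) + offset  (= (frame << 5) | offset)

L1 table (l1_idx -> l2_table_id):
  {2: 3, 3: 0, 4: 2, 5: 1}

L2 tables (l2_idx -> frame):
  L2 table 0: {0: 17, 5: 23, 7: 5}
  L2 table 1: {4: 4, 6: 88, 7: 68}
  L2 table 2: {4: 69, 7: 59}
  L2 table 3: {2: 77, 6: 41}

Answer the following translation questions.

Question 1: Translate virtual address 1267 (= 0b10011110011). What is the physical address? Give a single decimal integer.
vaddr = 1267 = 0b10011110011
Split: l1_idx=4, l2_idx=7, offset=19
L1[4] = 2
L2[2][7] = 59
paddr = 59 * 32 + 19 = 1907

Answer: 1907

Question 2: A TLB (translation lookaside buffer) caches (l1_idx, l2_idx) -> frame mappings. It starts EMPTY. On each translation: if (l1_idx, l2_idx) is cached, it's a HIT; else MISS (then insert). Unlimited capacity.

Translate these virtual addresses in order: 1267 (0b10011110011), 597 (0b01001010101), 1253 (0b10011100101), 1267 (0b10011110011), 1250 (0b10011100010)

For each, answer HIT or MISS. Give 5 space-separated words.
Answer: MISS MISS HIT HIT HIT

Derivation:
vaddr=1267: (4,7) not in TLB -> MISS, insert
vaddr=597: (2,2) not in TLB -> MISS, insert
vaddr=1253: (4,7) in TLB -> HIT
vaddr=1267: (4,7) in TLB -> HIT
vaddr=1250: (4,7) in TLB -> HIT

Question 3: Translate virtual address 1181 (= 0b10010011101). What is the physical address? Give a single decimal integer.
vaddr = 1181 = 0b10010011101
Split: l1_idx=4, l2_idx=4, offset=29
L1[4] = 2
L2[2][4] = 69
paddr = 69 * 32 + 29 = 2237

Answer: 2237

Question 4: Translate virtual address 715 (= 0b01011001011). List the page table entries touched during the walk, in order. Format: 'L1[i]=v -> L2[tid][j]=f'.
Answer: L1[2]=3 -> L2[3][6]=41

Derivation:
vaddr = 715 = 0b01011001011
Split: l1_idx=2, l2_idx=6, offset=11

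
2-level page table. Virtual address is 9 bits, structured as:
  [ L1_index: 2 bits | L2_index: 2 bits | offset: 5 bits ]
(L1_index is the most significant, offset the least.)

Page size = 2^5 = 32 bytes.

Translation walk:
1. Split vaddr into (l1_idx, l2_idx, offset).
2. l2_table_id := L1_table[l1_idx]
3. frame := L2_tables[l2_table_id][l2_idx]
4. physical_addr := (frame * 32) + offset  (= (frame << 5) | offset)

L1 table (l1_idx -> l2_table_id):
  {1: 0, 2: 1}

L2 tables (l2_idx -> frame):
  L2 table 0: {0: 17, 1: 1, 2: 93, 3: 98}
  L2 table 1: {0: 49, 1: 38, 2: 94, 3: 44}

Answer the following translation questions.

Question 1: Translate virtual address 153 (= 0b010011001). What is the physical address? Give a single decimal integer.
vaddr = 153 = 0b010011001
Split: l1_idx=1, l2_idx=0, offset=25
L1[1] = 0
L2[0][0] = 17
paddr = 17 * 32 + 25 = 569

Answer: 569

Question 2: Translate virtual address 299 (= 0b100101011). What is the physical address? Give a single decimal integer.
Answer: 1227

Derivation:
vaddr = 299 = 0b100101011
Split: l1_idx=2, l2_idx=1, offset=11
L1[2] = 1
L2[1][1] = 38
paddr = 38 * 32 + 11 = 1227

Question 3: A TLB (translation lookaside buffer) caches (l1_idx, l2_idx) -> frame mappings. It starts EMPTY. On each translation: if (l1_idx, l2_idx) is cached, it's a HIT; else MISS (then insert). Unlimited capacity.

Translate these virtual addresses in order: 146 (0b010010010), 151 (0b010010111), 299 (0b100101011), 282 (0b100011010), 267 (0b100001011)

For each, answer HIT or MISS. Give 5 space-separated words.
vaddr=146: (1,0) not in TLB -> MISS, insert
vaddr=151: (1,0) in TLB -> HIT
vaddr=299: (2,1) not in TLB -> MISS, insert
vaddr=282: (2,0) not in TLB -> MISS, insert
vaddr=267: (2,0) in TLB -> HIT

Answer: MISS HIT MISS MISS HIT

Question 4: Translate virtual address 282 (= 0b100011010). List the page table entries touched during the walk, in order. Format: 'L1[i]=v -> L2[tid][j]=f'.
Answer: L1[2]=1 -> L2[1][0]=49

Derivation:
vaddr = 282 = 0b100011010
Split: l1_idx=2, l2_idx=0, offset=26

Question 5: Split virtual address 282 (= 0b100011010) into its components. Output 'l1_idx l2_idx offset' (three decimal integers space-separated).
Answer: 2 0 26

Derivation:
vaddr = 282 = 0b100011010
  top 2 bits -> l1_idx = 2
  next 2 bits -> l2_idx = 0
  bottom 5 bits -> offset = 26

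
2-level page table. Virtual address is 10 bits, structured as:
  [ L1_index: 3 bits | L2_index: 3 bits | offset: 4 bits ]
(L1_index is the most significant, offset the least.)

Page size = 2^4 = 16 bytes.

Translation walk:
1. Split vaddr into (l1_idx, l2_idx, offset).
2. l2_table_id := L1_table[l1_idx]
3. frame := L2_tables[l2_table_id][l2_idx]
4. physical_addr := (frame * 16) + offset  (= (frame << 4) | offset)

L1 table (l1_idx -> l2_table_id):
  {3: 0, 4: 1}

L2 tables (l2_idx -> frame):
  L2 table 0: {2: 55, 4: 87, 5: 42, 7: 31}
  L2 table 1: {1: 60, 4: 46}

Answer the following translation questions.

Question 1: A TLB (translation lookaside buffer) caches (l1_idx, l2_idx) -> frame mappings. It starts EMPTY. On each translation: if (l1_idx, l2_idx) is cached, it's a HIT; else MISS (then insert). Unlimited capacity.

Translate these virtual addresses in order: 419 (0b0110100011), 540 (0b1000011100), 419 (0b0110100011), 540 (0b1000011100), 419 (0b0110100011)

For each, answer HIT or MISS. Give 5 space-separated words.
vaddr=419: (3,2) not in TLB -> MISS, insert
vaddr=540: (4,1) not in TLB -> MISS, insert
vaddr=419: (3,2) in TLB -> HIT
vaddr=540: (4,1) in TLB -> HIT
vaddr=419: (3,2) in TLB -> HIT

Answer: MISS MISS HIT HIT HIT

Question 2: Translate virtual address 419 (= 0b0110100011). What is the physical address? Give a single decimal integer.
Answer: 883

Derivation:
vaddr = 419 = 0b0110100011
Split: l1_idx=3, l2_idx=2, offset=3
L1[3] = 0
L2[0][2] = 55
paddr = 55 * 16 + 3 = 883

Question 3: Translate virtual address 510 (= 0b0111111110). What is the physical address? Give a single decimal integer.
Answer: 510

Derivation:
vaddr = 510 = 0b0111111110
Split: l1_idx=3, l2_idx=7, offset=14
L1[3] = 0
L2[0][7] = 31
paddr = 31 * 16 + 14 = 510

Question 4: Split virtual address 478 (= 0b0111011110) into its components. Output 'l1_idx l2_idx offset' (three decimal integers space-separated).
vaddr = 478 = 0b0111011110
  top 3 bits -> l1_idx = 3
  next 3 bits -> l2_idx = 5
  bottom 4 bits -> offset = 14

Answer: 3 5 14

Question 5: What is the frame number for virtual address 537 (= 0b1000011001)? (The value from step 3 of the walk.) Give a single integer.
Answer: 60

Derivation:
vaddr = 537: l1_idx=4, l2_idx=1
L1[4] = 1; L2[1][1] = 60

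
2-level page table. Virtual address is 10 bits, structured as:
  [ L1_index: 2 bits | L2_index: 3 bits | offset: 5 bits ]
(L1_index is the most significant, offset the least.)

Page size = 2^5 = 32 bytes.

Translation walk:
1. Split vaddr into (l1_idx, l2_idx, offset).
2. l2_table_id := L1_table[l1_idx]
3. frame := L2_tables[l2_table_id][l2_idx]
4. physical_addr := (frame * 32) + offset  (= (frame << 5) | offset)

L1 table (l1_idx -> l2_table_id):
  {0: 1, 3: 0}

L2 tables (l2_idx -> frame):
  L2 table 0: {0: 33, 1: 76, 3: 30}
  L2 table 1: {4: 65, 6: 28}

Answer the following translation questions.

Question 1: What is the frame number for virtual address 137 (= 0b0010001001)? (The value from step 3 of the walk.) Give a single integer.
Answer: 65

Derivation:
vaddr = 137: l1_idx=0, l2_idx=4
L1[0] = 1; L2[1][4] = 65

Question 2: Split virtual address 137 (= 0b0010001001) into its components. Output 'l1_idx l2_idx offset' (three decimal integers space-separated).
vaddr = 137 = 0b0010001001
  top 2 bits -> l1_idx = 0
  next 3 bits -> l2_idx = 4
  bottom 5 bits -> offset = 9

Answer: 0 4 9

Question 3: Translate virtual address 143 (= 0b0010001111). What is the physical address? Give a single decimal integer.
Answer: 2095

Derivation:
vaddr = 143 = 0b0010001111
Split: l1_idx=0, l2_idx=4, offset=15
L1[0] = 1
L2[1][4] = 65
paddr = 65 * 32 + 15 = 2095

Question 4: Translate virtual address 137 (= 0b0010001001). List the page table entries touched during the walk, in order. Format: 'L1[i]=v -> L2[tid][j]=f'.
Answer: L1[0]=1 -> L2[1][4]=65

Derivation:
vaddr = 137 = 0b0010001001
Split: l1_idx=0, l2_idx=4, offset=9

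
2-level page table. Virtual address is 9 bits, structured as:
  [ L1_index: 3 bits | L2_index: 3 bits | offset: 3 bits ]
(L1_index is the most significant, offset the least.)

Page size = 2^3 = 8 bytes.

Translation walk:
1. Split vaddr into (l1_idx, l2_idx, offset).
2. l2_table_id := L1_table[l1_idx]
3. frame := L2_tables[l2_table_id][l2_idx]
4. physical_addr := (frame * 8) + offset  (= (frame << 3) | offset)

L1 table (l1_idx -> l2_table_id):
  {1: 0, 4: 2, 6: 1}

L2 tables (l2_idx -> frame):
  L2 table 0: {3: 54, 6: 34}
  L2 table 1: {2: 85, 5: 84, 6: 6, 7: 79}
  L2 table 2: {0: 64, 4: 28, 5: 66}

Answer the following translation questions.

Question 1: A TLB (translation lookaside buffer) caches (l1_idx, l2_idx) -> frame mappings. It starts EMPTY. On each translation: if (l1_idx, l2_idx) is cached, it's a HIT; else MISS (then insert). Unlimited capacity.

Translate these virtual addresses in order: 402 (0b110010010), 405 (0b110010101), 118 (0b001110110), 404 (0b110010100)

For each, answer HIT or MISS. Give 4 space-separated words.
Answer: MISS HIT MISS HIT

Derivation:
vaddr=402: (6,2) not in TLB -> MISS, insert
vaddr=405: (6,2) in TLB -> HIT
vaddr=118: (1,6) not in TLB -> MISS, insert
vaddr=404: (6,2) in TLB -> HIT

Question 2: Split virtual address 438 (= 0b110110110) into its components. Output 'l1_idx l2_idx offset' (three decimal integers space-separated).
Answer: 6 6 6

Derivation:
vaddr = 438 = 0b110110110
  top 3 bits -> l1_idx = 6
  next 3 bits -> l2_idx = 6
  bottom 3 bits -> offset = 6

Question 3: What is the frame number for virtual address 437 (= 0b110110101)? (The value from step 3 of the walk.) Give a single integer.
vaddr = 437: l1_idx=6, l2_idx=6
L1[6] = 1; L2[1][6] = 6

Answer: 6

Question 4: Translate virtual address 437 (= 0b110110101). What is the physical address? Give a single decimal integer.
vaddr = 437 = 0b110110101
Split: l1_idx=6, l2_idx=6, offset=5
L1[6] = 1
L2[1][6] = 6
paddr = 6 * 8 + 5 = 53

Answer: 53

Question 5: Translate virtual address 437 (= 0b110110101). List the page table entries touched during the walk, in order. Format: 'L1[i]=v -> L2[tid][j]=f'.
vaddr = 437 = 0b110110101
Split: l1_idx=6, l2_idx=6, offset=5

Answer: L1[6]=1 -> L2[1][6]=6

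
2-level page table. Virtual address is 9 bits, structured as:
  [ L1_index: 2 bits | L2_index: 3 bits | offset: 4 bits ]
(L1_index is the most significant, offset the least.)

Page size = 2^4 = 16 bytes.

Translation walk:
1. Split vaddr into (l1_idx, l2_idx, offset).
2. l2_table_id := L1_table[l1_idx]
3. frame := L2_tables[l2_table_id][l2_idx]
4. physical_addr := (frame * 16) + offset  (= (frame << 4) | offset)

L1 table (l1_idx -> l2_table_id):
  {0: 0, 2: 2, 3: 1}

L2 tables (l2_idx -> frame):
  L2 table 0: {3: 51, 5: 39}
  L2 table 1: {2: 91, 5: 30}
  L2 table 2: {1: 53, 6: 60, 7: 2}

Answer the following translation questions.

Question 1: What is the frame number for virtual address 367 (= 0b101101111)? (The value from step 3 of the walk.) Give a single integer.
vaddr = 367: l1_idx=2, l2_idx=6
L1[2] = 2; L2[2][6] = 60

Answer: 60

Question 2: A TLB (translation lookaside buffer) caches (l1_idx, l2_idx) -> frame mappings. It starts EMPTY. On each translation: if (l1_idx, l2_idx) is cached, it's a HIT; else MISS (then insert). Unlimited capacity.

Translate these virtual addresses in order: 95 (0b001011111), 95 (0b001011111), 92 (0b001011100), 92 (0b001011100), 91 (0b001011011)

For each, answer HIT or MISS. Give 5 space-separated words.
vaddr=95: (0,5) not in TLB -> MISS, insert
vaddr=95: (0,5) in TLB -> HIT
vaddr=92: (0,5) in TLB -> HIT
vaddr=92: (0,5) in TLB -> HIT
vaddr=91: (0,5) in TLB -> HIT

Answer: MISS HIT HIT HIT HIT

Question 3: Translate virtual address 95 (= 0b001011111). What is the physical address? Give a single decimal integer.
Answer: 639

Derivation:
vaddr = 95 = 0b001011111
Split: l1_idx=0, l2_idx=5, offset=15
L1[0] = 0
L2[0][5] = 39
paddr = 39 * 16 + 15 = 639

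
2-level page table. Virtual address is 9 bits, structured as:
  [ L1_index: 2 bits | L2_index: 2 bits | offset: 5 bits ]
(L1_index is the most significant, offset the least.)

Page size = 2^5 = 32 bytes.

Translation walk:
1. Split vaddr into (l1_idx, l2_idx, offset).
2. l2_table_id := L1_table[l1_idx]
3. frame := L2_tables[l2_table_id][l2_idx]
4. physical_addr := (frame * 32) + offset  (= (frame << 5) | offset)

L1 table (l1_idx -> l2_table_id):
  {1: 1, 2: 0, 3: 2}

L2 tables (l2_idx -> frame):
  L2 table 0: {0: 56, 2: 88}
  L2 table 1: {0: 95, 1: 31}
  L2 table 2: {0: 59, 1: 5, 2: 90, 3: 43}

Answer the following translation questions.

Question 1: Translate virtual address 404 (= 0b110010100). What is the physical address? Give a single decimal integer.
vaddr = 404 = 0b110010100
Split: l1_idx=3, l2_idx=0, offset=20
L1[3] = 2
L2[2][0] = 59
paddr = 59 * 32 + 20 = 1908

Answer: 1908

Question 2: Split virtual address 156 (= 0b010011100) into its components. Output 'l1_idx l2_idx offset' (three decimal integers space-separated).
vaddr = 156 = 0b010011100
  top 2 bits -> l1_idx = 1
  next 2 bits -> l2_idx = 0
  bottom 5 bits -> offset = 28

Answer: 1 0 28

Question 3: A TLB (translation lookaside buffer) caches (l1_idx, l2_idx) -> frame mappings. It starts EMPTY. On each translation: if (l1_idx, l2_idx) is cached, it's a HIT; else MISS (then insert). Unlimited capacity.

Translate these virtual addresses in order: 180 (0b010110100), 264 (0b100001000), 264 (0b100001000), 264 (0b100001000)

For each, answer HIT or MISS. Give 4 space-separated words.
vaddr=180: (1,1) not in TLB -> MISS, insert
vaddr=264: (2,0) not in TLB -> MISS, insert
vaddr=264: (2,0) in TLB -> HIT
vaddr=264: (2,0) in TLB -> HIT

Answer: MISS MISS HIT HIT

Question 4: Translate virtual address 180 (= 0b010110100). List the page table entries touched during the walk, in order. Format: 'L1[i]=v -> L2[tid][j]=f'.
Answer: L1[1]=1 -> L2[1][1]=31

Derivation:
vaddr = 180 = 0b010110100
Split: l1_idx=1, l2_idx=1, offset=20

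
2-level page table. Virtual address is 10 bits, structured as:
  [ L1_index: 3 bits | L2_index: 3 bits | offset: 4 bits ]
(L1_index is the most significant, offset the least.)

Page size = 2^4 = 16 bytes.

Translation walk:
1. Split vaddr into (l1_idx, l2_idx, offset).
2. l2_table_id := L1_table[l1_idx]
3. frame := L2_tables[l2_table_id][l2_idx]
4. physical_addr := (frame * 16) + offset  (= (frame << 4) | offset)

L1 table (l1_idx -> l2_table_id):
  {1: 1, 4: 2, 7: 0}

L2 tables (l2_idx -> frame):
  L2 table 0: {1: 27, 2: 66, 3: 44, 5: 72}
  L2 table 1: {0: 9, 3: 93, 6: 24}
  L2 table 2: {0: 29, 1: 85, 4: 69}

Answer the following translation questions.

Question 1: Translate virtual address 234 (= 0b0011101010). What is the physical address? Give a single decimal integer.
vaddr = 234 = 0b0011101010
Split: l1_idx=1, l2_idx=6, offset=10
L1[1] = 1
L2[1][6] = 24
paddr = 24 * 16 + 10 = 394

Answer: 394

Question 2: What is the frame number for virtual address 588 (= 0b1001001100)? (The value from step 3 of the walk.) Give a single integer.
vaddr = 588: l1_idx=4, l2_idx=4
L1[4] = 2; L2[2][4] = 69

Answer: 69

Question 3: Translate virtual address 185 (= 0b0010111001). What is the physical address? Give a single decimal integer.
vaddr = 185 = 0b0010111001
Split: l1_idx=1, l2_idx=3, offset=9
L1[1] = 1
L2[1][3] = 93
paddr = 93 * 16 + 9 = 1497

Answer: 1497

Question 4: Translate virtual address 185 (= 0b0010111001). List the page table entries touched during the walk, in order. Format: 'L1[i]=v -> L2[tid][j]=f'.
Answer: L1[1]=1 -> L2[1][3]=93

Derivation:
vaddr = 185 = 0b0010111001
Split: l1_idx=1, l2_idx=3, offset=9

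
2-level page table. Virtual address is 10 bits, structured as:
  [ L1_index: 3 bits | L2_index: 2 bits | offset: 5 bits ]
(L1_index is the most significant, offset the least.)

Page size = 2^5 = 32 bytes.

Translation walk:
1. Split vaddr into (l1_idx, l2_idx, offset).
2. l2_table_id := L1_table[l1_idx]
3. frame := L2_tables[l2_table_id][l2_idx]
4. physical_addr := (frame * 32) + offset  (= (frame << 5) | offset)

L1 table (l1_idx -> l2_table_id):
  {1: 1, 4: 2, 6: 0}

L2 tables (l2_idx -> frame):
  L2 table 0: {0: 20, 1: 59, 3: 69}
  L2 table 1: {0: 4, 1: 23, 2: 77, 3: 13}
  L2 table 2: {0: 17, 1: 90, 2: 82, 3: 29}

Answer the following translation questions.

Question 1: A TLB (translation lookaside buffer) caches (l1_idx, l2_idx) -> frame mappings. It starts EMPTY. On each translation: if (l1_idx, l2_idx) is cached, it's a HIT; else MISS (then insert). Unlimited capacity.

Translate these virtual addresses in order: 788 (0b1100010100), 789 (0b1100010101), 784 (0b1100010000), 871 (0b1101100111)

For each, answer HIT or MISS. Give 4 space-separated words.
vaddr=788: (6,0) not in TLB -> MISS, insert
vaddr=789: (6,0) in TLB -> HIT
vaddr=784: (6,0) in TLB -> HIT
vaddr=871: (6,3) not in TLB -> MISS, insert

Answer: MISS HIT HIT MISS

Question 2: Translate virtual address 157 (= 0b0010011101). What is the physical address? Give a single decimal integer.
Answer: 157

Derivation:
vaddr = 157 = 0b0010011101
Split: l1_idx=1, l2_idx=0, offset=29
L1[1] = 1
L2[1][0] = 4
paddr = 4 * 32 + 29 = 157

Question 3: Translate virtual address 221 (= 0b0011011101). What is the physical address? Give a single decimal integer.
vaddr = 221 = 0b0011011101
Split: l1_idx=1, l2_idx=2, offset=29
L1[1] = 1
L2[1][2] = 77
paddr = 77 * 32 + 29 = 2493

Answer: 2493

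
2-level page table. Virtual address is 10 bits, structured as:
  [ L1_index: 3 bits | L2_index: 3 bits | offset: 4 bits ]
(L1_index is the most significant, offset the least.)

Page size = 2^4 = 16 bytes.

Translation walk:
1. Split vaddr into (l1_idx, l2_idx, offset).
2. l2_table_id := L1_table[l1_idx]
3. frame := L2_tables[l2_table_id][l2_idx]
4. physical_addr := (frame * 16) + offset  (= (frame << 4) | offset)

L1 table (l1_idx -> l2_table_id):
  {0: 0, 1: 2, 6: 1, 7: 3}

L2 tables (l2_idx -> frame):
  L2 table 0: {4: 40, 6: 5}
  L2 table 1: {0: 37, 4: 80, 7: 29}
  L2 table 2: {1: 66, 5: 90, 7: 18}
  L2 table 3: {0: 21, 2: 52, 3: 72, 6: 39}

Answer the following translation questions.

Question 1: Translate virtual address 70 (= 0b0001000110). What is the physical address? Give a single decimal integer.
Answer: 646

Derivation:
vaddr = 70 = 0b0001000110
Split: l1_idx=0, l2_idx=4, offset=6
L1[0] = 0
L2[0][4] = 40
paddr = 40 * 16 + 6 = 646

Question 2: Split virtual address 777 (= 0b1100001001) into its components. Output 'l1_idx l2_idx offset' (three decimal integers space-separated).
Answer: 6 0 9

Derivation:
vaddr = 777 = 0b1100001001
  top 3 bits -> l1_idx = 6
  next 3 bits -> l2_idx = 0
  bottom 4 bits -> offset = 9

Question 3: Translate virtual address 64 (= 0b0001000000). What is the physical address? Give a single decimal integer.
Answer: 640

Derivation:
vaddr = 64 = 0b0001000000
Split: l1_idx=0, l2_idx=4, offset=0
L1[0] = 0
L2[0][4] = 40
paddr = 40 * 16 + 0 = 640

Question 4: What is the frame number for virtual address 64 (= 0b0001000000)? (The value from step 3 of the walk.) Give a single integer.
vaddr = 64: l1_idx=0, l2_idx=4
L1[0] = 0; L2[0][4] = 40

Answer: 40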